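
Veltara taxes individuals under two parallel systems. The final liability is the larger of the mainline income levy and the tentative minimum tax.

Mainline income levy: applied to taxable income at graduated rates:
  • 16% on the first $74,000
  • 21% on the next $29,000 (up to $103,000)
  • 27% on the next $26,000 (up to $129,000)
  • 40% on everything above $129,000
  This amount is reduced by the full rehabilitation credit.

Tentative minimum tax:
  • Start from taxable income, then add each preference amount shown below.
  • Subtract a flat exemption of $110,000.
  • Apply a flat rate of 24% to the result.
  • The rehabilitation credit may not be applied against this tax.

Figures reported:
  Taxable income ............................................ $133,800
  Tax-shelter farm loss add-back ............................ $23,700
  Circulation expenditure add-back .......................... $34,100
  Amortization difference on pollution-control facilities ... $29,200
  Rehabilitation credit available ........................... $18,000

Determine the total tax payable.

$26,592

Mainline income levy:
  $74,000 × 16% = $11,840
  $29,000 × 21% = $6,090
  $26,000 × 27% = $7,020
  $4,800 × 40% = $1,920
  → $26,870
  Less rehabilitation credit $18,000 → $8,870

Tentative minimum tax:
  Adjusted income: $133,800 + $23,700 + $34,100 + $29,200 = $220,800
  Less exemption $110,000 → base $110,800
  $110,800 × 24% = $26,592

$26,592 > $8,870, so the tentative minimum tax is the binding amount.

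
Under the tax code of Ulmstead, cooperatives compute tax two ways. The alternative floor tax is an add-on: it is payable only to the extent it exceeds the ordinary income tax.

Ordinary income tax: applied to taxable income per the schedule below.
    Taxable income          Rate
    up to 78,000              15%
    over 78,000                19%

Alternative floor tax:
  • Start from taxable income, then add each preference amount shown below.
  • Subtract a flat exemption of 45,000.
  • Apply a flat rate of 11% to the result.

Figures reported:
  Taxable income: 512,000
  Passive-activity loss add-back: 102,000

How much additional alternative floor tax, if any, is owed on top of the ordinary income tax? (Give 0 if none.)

Alternative floor tax:
  Adjusted income: 512,000 + 102,000 = 614,000
  Less exemption 45,000 → base 569,000
  569,000 × 11% = 62,590

Ordinary income tax:
  78,000 × 15% = 11,700
  434,000 × 19% = 82,460
  → 94,160

62,590 ≤ 94,160, so no add-on is due.

0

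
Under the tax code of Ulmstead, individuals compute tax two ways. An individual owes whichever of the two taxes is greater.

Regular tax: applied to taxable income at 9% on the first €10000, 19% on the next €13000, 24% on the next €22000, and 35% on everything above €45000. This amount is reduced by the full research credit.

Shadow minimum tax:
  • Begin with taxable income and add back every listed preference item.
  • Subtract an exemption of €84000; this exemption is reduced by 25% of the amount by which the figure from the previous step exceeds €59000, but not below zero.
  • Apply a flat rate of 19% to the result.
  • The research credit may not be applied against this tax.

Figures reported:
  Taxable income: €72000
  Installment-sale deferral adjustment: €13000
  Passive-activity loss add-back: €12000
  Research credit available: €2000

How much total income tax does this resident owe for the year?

€16100

Shadow minimum tax:
  Adjusted income: €72000 + €13000 + €12000 = €97000
  Exemption: €84000 − 25% × (€97000 − €59000) = €84000 − €9500 = €74500
  Base: €97000 − €74500 = €22500
  €22500 × 19% = €4275

Regular tax:
  €10000 × 9% = €900
  €13000 × 19% = €2470
  €22000 × 24% = €5280
  €27000 × 35% = €9450
  → €18100
  Less research credit €2000 → €16100

€16100 > €4275, so the regular tax governs.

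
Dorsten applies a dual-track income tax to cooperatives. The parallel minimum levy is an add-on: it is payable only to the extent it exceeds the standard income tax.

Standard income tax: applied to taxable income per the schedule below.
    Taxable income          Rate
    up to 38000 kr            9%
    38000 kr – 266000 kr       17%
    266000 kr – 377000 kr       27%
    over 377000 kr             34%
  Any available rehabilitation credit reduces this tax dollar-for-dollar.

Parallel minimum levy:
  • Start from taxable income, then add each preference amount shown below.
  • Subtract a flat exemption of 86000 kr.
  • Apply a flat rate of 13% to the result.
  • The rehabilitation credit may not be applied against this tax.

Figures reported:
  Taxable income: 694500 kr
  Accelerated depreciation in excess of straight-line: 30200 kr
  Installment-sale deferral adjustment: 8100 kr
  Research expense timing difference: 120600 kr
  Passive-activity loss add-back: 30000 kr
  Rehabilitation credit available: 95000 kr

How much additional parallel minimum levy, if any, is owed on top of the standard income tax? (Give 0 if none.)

Parallel minimum levy:
  Adjusted income: 694500 kr + 30200 kr + 8100 kr + 120600 kr + 30000 kr = 883400 kr
  Less exemption 86000 kr → base 797400 kr
  797400 kr × 13% = 103662 kr

Standard income tax:
  38000 kr × 9% = 3420 kr
  228000 kr × 17% = 38760 kr
  111000 kr × 27% = 29970 kr
  317500 kr × 34% = 107950 kr
  → 180100 kr
  Less rehabilitation credit 95000 kr → 85100 kr

Excess of parallel minimum levy over standard income tax: 103662 kr − 85100 kr = 18562 kr.

18562 kr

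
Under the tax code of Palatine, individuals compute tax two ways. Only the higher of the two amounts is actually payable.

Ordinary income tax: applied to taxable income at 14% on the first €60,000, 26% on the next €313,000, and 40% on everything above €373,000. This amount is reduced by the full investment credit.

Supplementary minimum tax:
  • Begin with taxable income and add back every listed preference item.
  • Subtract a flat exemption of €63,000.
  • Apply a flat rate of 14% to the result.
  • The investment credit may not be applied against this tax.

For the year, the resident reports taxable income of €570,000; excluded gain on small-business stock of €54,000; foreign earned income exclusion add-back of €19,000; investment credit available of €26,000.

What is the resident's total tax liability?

€142,580

Ordinary income tax:
  €60,000 × 14% = €8,400
  €313,000 × 26% = €81,380
  €197,000 × 40% = €78,800
  → €168,580
  Less investment credit €26,000 → €142,580

Supplementary minimum tax:
  Adjusted income: €570,000 + €54,000 + €19,000 = €643,000
  Less exemption €63,000 → base €580,000
  €580,000 × 14% = €81,200

€142,580 > €81,200, so the ordinary income tax governs.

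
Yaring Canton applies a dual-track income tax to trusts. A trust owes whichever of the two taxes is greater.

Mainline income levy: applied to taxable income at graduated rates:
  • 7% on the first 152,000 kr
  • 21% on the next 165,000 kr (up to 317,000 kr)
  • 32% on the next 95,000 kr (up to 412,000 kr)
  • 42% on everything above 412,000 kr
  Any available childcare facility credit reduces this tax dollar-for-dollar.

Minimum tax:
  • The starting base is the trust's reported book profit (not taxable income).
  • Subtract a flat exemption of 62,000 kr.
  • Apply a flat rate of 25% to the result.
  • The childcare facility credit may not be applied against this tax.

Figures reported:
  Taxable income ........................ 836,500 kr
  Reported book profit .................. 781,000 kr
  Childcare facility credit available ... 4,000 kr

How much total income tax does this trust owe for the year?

249,980 kr

Mainline income levy:
  152,000 kr × 7% = 10,640 kr
  165,000 kr × 21% = 34,650 kr
  95,000 kr × 32% = 30,400 kr
  424,500 kr × 42% = 178,290 kr
  → 253,980 kr
  Less childcare facility credit 4,000 kr → 249,980 kr

Minimum tax:
  Base (reported book profit): 781,000 kr
  Less exemption 62,000 kr → base 719,000 kr
  719,000 kr × 25% = 179,750 kr

249,980 kr > 179,750 kr, so the mainline income levy governs.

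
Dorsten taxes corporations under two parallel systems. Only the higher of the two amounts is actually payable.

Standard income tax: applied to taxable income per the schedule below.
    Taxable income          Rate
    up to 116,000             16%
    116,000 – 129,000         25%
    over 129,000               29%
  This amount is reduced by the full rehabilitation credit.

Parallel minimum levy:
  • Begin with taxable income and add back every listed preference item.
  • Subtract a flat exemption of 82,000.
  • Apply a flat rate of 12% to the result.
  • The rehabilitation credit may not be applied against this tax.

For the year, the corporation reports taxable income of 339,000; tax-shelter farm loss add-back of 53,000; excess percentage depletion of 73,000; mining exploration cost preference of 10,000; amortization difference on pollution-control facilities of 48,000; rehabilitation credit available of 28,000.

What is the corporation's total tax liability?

54,710

Parallel minimum levy:
  Adjusted income: 339,000 + 53,000 + 73,000 + 10,000 + 48,000 = 523,000
  Less exemption 82,000 → base 441,000
  441,000 × 12% = 52,920

Standard income tax:
  116,000 × 16% = 18,560
  13,000 × 25% = 3,250
  210,000 × 29% = 60,900
  → 82,710
  Less rehabilitation credit 28,000 → 54,710

54,710 > 52,920, so the standard income tax governs.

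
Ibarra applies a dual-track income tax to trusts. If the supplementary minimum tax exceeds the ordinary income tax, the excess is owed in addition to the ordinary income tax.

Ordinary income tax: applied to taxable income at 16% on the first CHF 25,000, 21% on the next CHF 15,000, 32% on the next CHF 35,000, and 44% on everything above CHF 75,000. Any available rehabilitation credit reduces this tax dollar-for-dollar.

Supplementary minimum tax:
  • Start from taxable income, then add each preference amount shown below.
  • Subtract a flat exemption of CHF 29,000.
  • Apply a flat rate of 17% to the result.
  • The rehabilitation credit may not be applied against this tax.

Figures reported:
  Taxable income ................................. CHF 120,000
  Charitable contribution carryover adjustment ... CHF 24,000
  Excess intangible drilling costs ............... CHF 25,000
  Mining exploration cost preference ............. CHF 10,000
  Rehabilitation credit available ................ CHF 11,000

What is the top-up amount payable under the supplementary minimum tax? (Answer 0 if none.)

Supplementary minimum tax:
  Adjusted income: CHF 120,000 + CHF 24,000 + CHF 25,000 + CHF 10,000 = CHF 179,000
  Less exemption CHF 29,000 → base CHF 150,000
  CHF 150,000 × 17% = CHF 25,500

Ordinary income tax:
  CHF 25,000 × 16% = CHF 4,000
  CHF 15,000 × 21% = CHF 3,150
  CHF 35,000 × 32% = CHF 11,200
  CHF 45,000 × 44% = CHF 19,800
  → CHF 38,150
  Less rehabilitation credit CHF 11,000 → CHF 27,150

CHF 25,500 ≤ CHF 27,150, so no add-on is due.

CHF 0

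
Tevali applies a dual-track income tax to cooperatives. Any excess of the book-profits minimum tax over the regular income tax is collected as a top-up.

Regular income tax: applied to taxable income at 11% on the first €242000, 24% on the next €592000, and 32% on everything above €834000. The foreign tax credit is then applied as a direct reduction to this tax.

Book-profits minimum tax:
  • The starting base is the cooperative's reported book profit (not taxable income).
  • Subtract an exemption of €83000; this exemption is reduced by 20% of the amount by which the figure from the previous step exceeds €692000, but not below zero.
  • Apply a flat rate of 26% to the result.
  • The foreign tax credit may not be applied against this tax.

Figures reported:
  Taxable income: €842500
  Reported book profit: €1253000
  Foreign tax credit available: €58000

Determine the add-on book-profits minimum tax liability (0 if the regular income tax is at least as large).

Book-profits minimum tax:
  Base (reported book profit): €1253000
  Exemption: 20% × (€1253000 − €692000) = €112200 ≥ €83000, so the exemption is fully phased out
  Base: €1253000 − €0 = €1253000
  €1253000 × 26% = €325780

Regular income tax:
  €242000 × 11% = €26620
  €592000 × 24% = €142080
  €8500 × 32% = €2720
  → €171420
  Less foreign tax credit €58000 → €113420

Excess of book-profits minimum tax over regular income tax: €325780 − €113420 = €212360.

€212360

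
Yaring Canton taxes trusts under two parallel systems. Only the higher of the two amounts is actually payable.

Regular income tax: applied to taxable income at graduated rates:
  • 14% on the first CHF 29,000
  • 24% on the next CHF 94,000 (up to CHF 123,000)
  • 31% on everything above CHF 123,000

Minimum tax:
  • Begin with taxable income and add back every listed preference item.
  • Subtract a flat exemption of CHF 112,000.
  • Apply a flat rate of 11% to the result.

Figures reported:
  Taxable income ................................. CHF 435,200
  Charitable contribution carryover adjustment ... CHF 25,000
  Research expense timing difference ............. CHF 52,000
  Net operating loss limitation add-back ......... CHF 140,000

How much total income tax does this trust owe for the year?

Regular income tax:
  CHF 29,000 × 14% = CHF 4,060
  CHF 94,000 × 24% = CHF 22,560
  CHF 312,200 × 31% = CHF 96,782
  → CHF 123,402

Minimum tax:
  Adjusted income: CHF 435,200 + CHF 25,000 + CHF 52,000 + CHF 140,000 = CHF 652,200
  Less exemption CHF 112,000 → base CHF 540,200
  CHF 540,200 × 11% = CHF 59,422

CHF 123,402 > CHF 59,422, so the regular income tax governs.

CHF 123,402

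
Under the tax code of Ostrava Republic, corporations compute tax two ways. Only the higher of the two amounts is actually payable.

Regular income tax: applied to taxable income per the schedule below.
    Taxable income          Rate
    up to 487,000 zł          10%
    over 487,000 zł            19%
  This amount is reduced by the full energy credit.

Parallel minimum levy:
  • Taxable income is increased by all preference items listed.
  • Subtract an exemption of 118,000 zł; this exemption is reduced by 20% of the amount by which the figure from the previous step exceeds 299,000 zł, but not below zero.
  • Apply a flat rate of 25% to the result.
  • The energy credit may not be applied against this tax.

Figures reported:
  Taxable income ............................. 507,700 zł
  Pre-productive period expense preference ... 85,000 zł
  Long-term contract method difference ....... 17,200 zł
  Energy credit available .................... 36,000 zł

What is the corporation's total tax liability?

138,520 zł

Parallel minimum levy:
  Adjusted income: 507,700 zł + 85,000 zł + 17,200 zł = 609,900 zł
  Exemption: 118,000 zł − 20% × (609,900 zł − 299,000 zł) = 118,000 zł − 62,180 zł = 55,820 zł
  Base: 609,900 zł − 55,820 zł = 554,080 zł
  554,080 zł × 25% = 138,520 zł

Regular income tax:
  487,000 zł × 10% = 48,700 zł
  20,700 zł × 19% = 3,933 zł
  → 52,633 zł
  Less energy credit 36,000 zł → 16,633 zł

138,520 zł > 16,633 zł, so the parallel minimum levy is the binding amount.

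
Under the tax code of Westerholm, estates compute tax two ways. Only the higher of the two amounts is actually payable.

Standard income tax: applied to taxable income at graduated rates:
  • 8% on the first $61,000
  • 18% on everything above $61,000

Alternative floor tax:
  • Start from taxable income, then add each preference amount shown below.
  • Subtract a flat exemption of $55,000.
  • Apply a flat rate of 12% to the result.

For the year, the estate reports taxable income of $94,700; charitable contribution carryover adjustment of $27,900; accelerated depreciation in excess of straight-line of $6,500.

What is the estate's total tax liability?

Standard income tax:
  $61,000 × 8% = $4,880
  $33,700 × 18% = $6,066
  → $10,946

Alternative floor tax:
  Adjusted income: $94,700 + $27,900 + $6,500 = $129,100
  Less exemption $55,000 → base $74,100
  $74,100 × 12% = $8,892

$10,946 > $8,892, so the standard income tax governs.

$10,946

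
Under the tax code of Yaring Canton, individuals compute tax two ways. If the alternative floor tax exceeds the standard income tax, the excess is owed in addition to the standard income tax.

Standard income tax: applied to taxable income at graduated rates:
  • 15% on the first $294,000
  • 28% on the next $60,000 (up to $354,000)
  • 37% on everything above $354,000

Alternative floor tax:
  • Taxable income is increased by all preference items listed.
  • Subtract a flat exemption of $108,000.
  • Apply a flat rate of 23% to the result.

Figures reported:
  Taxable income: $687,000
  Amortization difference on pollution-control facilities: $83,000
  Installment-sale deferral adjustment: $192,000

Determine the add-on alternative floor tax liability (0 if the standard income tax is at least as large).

Standard income tax:
  $294,000 × 15% = $44,100
  $60,000 × 28% = $16,800
  $333,000 × 37% = $123,210
  → $184,110

Alternative floor tax:
  Adjusted income: $687,000 + $83,000 + $192,000 = $962,000
  Less exemption $108,000 → base $854,000
  $854,000 × 23% = $196,420

Excess of alternative floor tax over standard income tax: $196,420 − $184,110 = $12,310.

$12,310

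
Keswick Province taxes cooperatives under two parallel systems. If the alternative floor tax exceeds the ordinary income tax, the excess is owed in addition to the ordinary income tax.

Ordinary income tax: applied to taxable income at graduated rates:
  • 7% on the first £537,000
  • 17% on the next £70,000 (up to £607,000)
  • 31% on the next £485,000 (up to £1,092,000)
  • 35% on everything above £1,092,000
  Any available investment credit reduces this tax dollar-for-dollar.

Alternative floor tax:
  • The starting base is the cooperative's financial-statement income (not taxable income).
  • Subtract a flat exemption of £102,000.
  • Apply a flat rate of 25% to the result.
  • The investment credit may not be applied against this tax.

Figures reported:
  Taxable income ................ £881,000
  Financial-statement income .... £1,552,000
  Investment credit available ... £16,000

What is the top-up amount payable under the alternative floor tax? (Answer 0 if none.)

£244,070

Alternative floor tax:
  Base (financial-statement income): £1,552,000
  Less exemption £102,000 → base £1,450,000
  £1,450,000 × 25% = £362,500

Ordinary income tax:
  £537,000 × 7% = £37,590
  £70,000 × 17% = £11,900
  £274,000 × 31% = £84,940
  → £134,430
  Less investment credit £16,000 → £118,430

Excess of alternative floor tax over ordinary income tax: £362,500 − £118,430 = £244,070.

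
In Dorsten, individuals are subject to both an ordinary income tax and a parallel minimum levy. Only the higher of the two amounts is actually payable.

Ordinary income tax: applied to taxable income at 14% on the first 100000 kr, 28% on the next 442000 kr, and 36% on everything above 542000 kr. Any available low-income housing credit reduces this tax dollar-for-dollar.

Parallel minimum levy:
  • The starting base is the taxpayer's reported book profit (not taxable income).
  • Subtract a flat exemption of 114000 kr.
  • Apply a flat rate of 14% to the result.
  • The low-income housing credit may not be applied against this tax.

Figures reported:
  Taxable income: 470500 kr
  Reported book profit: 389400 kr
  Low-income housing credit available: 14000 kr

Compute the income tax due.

103740 kr

Ordinary income tax:
  100000 kr × 14% = 14000 kr
  370500 kr × 28% = 103740 kr
  → 117740 kr
  Less low-income housing credit 14000 kr → 103740 kr

Parallel minimum levy:
  Base (reported book profit): 389400 kr
  Less exemption 114000 kr → base 275400 kr
  275400 kr × 14% = 38556 kr

103740 kr > 38556 kr, so the ordinary income tax governs.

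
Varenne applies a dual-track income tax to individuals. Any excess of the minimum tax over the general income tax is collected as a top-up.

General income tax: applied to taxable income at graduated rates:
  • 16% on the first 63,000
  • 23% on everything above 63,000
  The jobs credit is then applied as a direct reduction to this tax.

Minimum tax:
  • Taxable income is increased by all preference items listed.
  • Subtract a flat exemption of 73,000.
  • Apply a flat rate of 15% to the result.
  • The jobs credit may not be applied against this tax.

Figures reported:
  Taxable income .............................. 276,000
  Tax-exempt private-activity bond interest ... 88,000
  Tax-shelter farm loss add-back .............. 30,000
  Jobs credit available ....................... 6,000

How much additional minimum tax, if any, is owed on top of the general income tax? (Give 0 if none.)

0

General income tax:
  63,000 × 16% = 10,080
  213,000 × 23% = 48,990
  → 59,070
  Less jobs credit 6,000 → 53,070

Minimum tax:
  Adjusted income: 276,000 + 88,000 + 30,000 = 394,000
  Less exemption 73,000 → base 321,000
  321,000 × 15% = 48,150

48,150 ≤ 53,070, so no add-on is due.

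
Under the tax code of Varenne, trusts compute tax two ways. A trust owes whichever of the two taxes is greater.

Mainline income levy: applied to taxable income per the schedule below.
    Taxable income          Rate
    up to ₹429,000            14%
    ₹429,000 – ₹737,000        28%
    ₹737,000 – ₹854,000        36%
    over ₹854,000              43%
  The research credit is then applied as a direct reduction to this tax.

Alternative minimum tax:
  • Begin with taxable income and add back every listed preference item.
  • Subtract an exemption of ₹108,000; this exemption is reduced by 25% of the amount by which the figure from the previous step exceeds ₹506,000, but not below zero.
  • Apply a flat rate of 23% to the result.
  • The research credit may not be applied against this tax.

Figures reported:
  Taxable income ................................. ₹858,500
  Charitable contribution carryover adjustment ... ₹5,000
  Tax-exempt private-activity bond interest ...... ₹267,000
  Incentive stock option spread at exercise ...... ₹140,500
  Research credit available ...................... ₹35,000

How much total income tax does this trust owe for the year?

₹292,330

Alternative minimum tax:
  Adjusted income: ₹858,500 + ₹5,000 + ₹267,000 + ₹140,500 = ₹1,271,000
  Exemption: 25% × (₹1,271,000 − ₹506,000) = ₹191,250 ≥ ₹108,000, so the exemption is fully phased out
  Base: ₹1,271,000 − ₹0 = ₹1,271,000
  ₹1,271,000 × 23% = ₹292,330

Mainline income levy:
  ₹429,000 × 14% = ₹60,060
  ₹308,000 × 28% = ₹86,240
  ₹117,000 × 36% = ₹42,120
  ₹4,500 × 43% = ₹1,935
  → ₹190,355
  Less research credit ₹35,000 → ₹155,355

₹292,330 > ₹155,355, so the alternative minimum tax is the binding amount.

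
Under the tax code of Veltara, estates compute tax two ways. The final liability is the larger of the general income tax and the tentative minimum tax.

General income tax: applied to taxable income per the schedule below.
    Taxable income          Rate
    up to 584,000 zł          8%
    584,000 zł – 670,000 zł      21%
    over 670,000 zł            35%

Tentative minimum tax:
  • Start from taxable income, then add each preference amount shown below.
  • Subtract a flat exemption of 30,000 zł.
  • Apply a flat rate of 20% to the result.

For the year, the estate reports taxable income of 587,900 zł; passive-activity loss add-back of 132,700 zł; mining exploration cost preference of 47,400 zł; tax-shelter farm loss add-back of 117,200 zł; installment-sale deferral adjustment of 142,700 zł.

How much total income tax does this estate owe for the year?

Tentative minimum tax:
  Adjusted income: 587,900 zł + 132,700 zł + 47,400 zł + 117,200 zł + 142,700 zł = 1,027,900 zł
  Less exemption 30,000 zł → base 997,900 zł
  997,900 zł × 20% = 199,580 zł

General income tax:
  584,000 zł × 8% = 46,720 zł
  3,900 zł × 21% = 819 zł
  → 47,539 zł

199,580 zł > 47,539 zł, so the tentative minimum tax is the binding amount.

199,580 zł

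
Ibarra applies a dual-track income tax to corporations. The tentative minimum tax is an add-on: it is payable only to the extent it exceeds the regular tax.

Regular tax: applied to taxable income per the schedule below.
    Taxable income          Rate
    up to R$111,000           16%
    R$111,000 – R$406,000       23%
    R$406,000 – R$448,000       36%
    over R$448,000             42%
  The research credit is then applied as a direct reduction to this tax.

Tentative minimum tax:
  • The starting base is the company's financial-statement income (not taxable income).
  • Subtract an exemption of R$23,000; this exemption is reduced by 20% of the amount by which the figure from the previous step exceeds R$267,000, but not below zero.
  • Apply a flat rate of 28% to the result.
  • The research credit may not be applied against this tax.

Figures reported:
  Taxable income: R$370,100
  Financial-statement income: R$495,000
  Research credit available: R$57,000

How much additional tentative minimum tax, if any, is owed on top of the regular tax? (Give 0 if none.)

R$118,247

Regular tax:
  R$111,000 × 16% = R$17,760
  R$259,100 × 23% = R$59,593
  → R$77,353
  Less research credit R$57,000 → R$20,353

Tentative minimum tax:
  Base (financial-statement income): R$495,000
  Exemption: 20% × (R$495,000 − R$267,000) = R$45,600 ≥ R$23,000, so the exemption is fully phased out
  Base: R$495,000 − R$0 = R$495,000
  R$495,000 × 28% = R$138,600

Excess of tentative minimum tax over regular tax: R$138,600 − R$20,353 = R$118,247.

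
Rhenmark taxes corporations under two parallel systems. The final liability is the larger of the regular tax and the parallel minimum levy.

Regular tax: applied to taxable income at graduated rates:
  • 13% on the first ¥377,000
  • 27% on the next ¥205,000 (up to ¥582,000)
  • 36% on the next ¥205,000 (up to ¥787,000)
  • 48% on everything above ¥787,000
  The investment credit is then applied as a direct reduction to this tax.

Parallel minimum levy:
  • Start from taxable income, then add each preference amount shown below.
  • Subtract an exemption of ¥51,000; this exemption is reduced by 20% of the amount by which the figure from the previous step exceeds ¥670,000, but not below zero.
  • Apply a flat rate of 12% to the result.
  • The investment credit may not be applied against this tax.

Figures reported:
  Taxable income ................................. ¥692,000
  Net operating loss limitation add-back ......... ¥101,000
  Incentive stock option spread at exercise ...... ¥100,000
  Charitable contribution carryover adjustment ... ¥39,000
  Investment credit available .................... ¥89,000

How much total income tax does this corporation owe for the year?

¥111,840

Regular tax:
  ¥377,000 × 13% = ¥49,010
  ¥205,000 × 27% = ¥55,350
  ¥110,000 × 36% = ¥39,600
  → ¥143,960
  Less investment credit ¥89,000 → ¥54,960

Parallel minimum levy:
  Adjusted income: ¥692,000 + ¥101,000 + ¥100,000 + ¥39,000 = ¥932,000
  Exemption: 20% × (¥932,000 − ¥670,000) = ¥52,400 ≥ ¥51,000, so the exemption is fully phased out
  Base: ¥932,000 − ¥0 = ¥932,000
  ¥932,000 × 12% = ¥111,840

¥111,840 > ¥54,960, so the parallel minimum levy is the binding amount.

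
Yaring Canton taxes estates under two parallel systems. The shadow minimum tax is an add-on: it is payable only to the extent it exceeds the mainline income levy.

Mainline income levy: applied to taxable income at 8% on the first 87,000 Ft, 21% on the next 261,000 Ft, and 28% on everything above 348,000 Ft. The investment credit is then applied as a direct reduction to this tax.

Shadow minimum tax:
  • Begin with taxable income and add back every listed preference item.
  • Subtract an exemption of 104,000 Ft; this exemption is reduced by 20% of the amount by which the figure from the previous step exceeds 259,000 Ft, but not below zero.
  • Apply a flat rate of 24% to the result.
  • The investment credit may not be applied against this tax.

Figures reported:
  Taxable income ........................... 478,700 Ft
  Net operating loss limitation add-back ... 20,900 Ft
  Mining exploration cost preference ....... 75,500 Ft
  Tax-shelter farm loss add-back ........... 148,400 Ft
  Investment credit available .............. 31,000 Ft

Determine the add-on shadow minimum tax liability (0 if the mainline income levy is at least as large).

103,610 Ft

Shadow minimum tax:
  Adjusted income: 478,700 Ft + 20,900 Ft + 75,500 Ft + 148,400 Ft = 723,500 Ft
  Exemption: 104,000 Ft − 20% × (723,500 Ft − 259,000 Ft) = 104,000 Ft − 92,900 Ft = 11,100 Ft
  Base: 723,500 Ft − 11,100 Ft = 712,400 Ft
  712,400 Ft × 24% = 170,976 Ft

Mainline income levy:
  87,000 Ft × 8% = 6,960 Ft
  261,000 Ft × 21% = 54,810 Ft
  130,700 Ft × 28% = 36,596 Ft
  → 98,366 Ft
  Less investment credit 31,000 Ft → 67,366 Ft

Excess of shadow minimum tax over mainline income levy: 170,976 Ft − 67,366 Ft = 103,610 Ft.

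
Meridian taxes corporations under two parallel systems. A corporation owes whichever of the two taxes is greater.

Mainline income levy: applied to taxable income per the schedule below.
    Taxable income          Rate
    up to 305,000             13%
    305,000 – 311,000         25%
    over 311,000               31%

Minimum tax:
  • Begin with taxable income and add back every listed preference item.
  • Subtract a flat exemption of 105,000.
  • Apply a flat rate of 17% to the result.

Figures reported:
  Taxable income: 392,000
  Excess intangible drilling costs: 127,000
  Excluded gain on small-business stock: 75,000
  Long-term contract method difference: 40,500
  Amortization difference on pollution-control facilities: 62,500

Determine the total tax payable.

100,640

Mainline income levy:
  305,000 × 13% = 39,650
  6,000 × 25% = 1,500
  81,000 × 31% = 25,110
  → 66,260

Minimum tax:
  Adjusted income: 392,000 + 127,000 + 75,000 + 40,500 + 62,500 = 697,000
  Less exemption 105,000 → base 592,000
  592,000 × 17% = 100,640

100,640 > 66,260, so the minimum tax is the binding amount.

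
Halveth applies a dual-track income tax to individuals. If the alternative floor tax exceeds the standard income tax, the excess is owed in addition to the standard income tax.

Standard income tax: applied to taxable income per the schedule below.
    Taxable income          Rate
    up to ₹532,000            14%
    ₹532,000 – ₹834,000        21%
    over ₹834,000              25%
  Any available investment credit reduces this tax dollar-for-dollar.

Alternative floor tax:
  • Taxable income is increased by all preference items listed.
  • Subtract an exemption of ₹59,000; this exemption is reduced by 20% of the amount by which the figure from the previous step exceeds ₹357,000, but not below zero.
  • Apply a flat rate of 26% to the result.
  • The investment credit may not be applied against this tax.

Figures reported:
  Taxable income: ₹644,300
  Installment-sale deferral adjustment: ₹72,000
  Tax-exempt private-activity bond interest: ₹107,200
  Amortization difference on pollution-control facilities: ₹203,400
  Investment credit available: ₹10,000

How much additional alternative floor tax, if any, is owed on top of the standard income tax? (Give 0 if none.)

₹178,931

Standard income tax:
  ₹532,000 × 14% = ₹74,480
  ₹112,300 × 21% = ₹23,583
  → ₹98,063
  Less investment credit ₹10,000 → ₹88,063

Alternative floor tax:
  Adjusted income: ₹644,300 + ₹72,000 + ₹107,200 + ₹203,400 = ₹1,026,900
  Exemption: 20% × (₹1,026,900 − ₹357,000) = ₹133,980 ≥ ₹59,000, so the exemption is fully phased out
  Base: ₹1,026,900 − ₹0 = ₹1,026,900
  ₹1,026,900 × 26% = ₹266,994

Excess of alternative floor tax over standard income tax: ₹266,994 − ₹88,063 = ₹178,931.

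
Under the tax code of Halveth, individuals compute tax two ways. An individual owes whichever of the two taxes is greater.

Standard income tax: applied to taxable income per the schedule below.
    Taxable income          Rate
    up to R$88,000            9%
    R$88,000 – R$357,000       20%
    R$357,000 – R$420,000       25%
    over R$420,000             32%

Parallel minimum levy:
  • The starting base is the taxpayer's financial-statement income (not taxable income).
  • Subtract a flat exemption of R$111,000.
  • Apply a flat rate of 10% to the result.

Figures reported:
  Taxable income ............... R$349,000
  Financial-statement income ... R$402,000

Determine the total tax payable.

R$60,120

Parallel minimum levy:
  Base (financial-statement income): R$402,000
  Less exemption R$111,000 → base R$291,000
  R$291,000 × 10% = R$29,100

Standard income tax:
  R$88,000 × 9% = R$7,920
  R$261,000 × 20% = R$52,200
  → R$60,120

R$60,120 > R$29,100, so the standard income tax governs.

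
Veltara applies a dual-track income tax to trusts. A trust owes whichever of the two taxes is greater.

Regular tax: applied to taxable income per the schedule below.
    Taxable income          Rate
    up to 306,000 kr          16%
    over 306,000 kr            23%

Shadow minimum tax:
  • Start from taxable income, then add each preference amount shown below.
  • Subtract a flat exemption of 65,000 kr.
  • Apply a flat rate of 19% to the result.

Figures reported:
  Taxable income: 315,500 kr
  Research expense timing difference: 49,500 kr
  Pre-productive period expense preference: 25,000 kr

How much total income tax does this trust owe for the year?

61,750 kr

Shadow minimum tax:
  Adjusted income: 315,500 kr + 49,500 kr + 25,000 kr = 390,000 kr
  Less exemption 65,000 kr → base 325,000 kr
  325,000 kr × 19% = 61,750 kr

Regular tax:
  306,000 kr × 16% = 48,960 kr
  9,500 kr × 23% = 2,185 kr
  → 51,145 kr

61,750 kr > 51,145 kr, so the shadow minimum tax is the binding amount.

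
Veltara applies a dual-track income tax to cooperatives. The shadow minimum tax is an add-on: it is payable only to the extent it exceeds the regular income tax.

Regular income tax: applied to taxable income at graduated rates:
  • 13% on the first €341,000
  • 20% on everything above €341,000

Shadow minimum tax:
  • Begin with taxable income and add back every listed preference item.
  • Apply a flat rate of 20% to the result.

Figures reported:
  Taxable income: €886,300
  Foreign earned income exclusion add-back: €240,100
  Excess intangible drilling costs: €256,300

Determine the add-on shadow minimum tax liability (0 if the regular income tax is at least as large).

€123,150

Regular income tax:
  €341,000 × 13% = €44,330
  €545,300 × 20% = €109,060
  → €153,390

Shadow minimum tax:
  Adjusted income: €886,300 + €240,100 + €256,300 = €1,382,700
  €1,382,700 × 20% = €276,540

Excess of shadow minimum tax over regular income tax: €276,540 − €153,390 = €123,150.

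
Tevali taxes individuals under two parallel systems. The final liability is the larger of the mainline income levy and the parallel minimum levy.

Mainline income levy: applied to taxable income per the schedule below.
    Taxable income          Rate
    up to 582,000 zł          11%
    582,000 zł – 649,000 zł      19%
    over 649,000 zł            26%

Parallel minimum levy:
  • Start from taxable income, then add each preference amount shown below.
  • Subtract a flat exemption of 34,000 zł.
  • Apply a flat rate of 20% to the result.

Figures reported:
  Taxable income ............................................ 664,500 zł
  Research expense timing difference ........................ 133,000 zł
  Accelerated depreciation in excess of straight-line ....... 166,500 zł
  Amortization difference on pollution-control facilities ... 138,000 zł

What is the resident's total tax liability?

Mainline income levy:
  582,000 zł × 11% = 64,020 zł
  67,000 zł × 19% = 12,730 zł
  15,500 zł × 26% = 4,030 zł
  → 80,780 zł

Parallel minimum levy:
  Adjusted income: 664,500 zł + 133,000 zł + 166,500 zł + 138,000 zł = 1,102,000 zł
  Less exemption 34,000 zł → base 1,068,000 zł
  1,068,000 zł × 20% = 213,600 zł

213,600 zł > 80,780 zł, so the parallel minimum levy is the binding amount.

213,600 zł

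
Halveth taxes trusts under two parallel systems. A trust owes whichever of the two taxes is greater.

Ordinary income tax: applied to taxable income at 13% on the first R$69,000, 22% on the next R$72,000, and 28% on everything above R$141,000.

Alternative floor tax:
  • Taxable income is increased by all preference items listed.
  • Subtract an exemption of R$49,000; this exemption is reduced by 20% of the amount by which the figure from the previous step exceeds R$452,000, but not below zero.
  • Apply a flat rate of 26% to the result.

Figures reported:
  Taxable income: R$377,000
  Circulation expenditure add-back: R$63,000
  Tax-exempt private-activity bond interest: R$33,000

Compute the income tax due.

R$111,332

Ordinary income tax:
  R$69,000 × 13% = R$8,970
  R$72,000 × 22% = R$15,840
  R$236,000 × 28% = R$66,080
  → R$90,890

Alternative floor tax:
  Adjusted income: R$377,000 + R$63,000 + R$33,000 = R$473,000
  Exemption: R$49,000 − 20% × (R$473,000 − R$452,000) = R$49,000 − R$4,200 = R$44,800
  Base: R$473,000 − R$44,800 = R$428,200
  R$428,200 × 26% = R$111,332

R$111,332 > R$90,890, so the alternative floor tax is the binding amount.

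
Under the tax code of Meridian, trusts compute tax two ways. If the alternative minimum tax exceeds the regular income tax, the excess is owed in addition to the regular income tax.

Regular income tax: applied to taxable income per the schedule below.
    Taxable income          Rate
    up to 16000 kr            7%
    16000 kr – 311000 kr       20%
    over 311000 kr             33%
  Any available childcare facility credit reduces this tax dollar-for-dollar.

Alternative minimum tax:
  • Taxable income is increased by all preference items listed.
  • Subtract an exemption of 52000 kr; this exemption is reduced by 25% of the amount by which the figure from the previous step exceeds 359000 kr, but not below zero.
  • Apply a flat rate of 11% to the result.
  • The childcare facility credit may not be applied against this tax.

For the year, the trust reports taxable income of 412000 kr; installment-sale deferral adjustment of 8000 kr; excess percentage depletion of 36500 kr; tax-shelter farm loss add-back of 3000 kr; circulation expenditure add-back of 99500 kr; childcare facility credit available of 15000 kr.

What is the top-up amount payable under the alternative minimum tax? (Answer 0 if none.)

0 kr

Alternative minimum tax:
  Adjusted income: 412000 kr + 8000 kr + 36500 kr + 3000 kr + 99500 kr = 559000 kr
  Exemption: 52000 kr − 25% × (559000 kr − 359000 kr) = 52000 kr − 50000 kr = 2000 kr
  Base: 559000 kr − 2000 kr = 557000 kr
  557000 kr × 11% = 61270 kr

Regular income tax:
  16000 kr × 7% = 1120 kr
  295000 kr × 20% = 59000 kr
  101000 kr × 33% = 33330 kr
  → 93450 kr
  Less childcare facility credit 15000 kr → 78450 kr

61270 kr ≤ 78450 kr, so no add-on is due.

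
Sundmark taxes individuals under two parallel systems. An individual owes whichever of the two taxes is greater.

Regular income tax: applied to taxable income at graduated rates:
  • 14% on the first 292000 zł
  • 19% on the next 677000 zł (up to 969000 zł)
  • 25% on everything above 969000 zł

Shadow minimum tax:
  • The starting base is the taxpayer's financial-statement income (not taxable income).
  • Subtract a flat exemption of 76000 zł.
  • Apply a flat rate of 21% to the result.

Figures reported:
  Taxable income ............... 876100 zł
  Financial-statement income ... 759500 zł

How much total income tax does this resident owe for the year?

Regular income tax:
  292000 zł × 14% = 40880 zł
  584100 zł × 19% = 110979 zł
  → 151859 zł

Shadow minimum tax:
  Base (financial-statement income): 759500 zł
  Less exemption 76000 zł → base 683500 zł
  683500 zł × 21% = 143535 zł

151859 zł > 143535 zł, so the regular income tax governs.

151859 zł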